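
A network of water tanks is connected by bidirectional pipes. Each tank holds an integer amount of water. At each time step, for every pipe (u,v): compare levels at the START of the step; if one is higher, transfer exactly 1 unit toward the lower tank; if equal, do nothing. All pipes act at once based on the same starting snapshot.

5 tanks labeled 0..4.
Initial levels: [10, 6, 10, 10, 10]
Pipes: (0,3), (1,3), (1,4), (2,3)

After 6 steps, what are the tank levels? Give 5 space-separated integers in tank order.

Step 1: flows [0=3,3->1,4->1,2=3] -> levels [10 8 10 9 9]
Step 2: flows [0->3,3->1,4->1,2->3] -> levels [9 10 9 10 8]
Step 3: flows [3->0,1=3,1->4,3->2] -> levels [10 9 10 8 9]
Step 4: flows [0->3,1->3,1=4,2->3] -> levels [9 8 9 11 9]
Step 5: flows [3->0,3->1,4->1,3->2] -> levels [10 10 10 8 8]
Step 6: flows [0->3,1->3,1->4,2->3] -> levels [9 8 9 11 9]

Answer: 9 8 9 11 9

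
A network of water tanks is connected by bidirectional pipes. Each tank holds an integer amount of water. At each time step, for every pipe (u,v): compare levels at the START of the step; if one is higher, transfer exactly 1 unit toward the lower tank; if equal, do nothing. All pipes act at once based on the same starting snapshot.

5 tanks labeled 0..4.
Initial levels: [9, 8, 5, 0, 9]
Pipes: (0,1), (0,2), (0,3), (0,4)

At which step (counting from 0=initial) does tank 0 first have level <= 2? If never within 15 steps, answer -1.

Answer: -1

Derivation:
Step 1: flows [0->1,0->2,0->3,0=4] -> levels [6 9 6 1 9]
Step 2: flows [1->0,0=2,0->3,4->0] -> levels [7 8 6 2 8]
Step 3: flows [1->0,0->2,0->3,4->0] -> levels [7 7 7 3 7]
Step 4: flows [0=1,0=2,0->3,0=4] -> levels [6 7 7 4 7]
Step 5: flows [1->0,2->0,0->3,4->0] -> levels [8 6 6 5 6]
Step 6: flows [0->1,0->2,0->3,0->4] -> levels [4 7 7 6 7]
Step 7: flows [1->0,2->0,3->0,4->0] -> levels [8 6 6 5 6]
  -> period-2 cycle (repeats step 5); tank 0 never drops to <=2
Tank 0 never reaches <=2 within 15 steps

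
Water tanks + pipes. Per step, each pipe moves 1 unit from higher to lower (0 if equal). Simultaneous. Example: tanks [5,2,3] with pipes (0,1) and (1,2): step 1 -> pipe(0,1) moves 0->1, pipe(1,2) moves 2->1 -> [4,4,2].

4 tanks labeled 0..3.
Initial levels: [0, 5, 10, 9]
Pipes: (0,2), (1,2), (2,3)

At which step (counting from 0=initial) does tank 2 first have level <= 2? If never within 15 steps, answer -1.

Step 1: flows [2->0,2->1,2->3] -> levels [1 6 7 10]
Step 2: flows [2->0,2->1,3->2] -> levels [2 7 6 9]
Step 3: flows [2->0,1->2,3->2] -> levels [3 6 7 8]
Step 4: flows [2->0,2->1,3->2] -> levels [4 7 6 7]
Step 5: flows [2->0,1->2,3->2] -> levels [5 6 7 6]
Step 6: flows [2->0,2->1,2->3] -> levels [6 7 4 7]
Step 7: flows [0->2,1->2,3->2] -> levels [5 6 7 6]
  -> period-2 cycle (repeats step 5); tank 2 never drops to <=2
Tank 2 never reaches <=2 within 15 steps

Answer: -1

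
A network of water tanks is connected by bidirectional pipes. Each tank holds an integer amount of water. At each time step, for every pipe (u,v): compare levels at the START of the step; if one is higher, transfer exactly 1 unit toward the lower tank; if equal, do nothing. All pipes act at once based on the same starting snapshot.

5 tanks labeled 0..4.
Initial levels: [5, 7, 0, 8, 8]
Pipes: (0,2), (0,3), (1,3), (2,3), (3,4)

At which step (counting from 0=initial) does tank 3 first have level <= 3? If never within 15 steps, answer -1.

Step 1: flows [0->2,3->0,3->1,3->2,3=4] -> levels [5 8 2 5 8]
Step 2: flows [0->2,0=3,1->3,3->2,4->3] -> levels [4 7 4 6 7]
Step 3: flows [0=2,3->0,1->3,3->2,4->3] -> levels [5 6 5 6 6]
Step 4: flows [0=2,3->0,1=3,3->2,3=4] -> levels [6 6 6 4 6]
Step 5: flows [0=2,0->3,1->3,2->3,4->3] -> levels [5 5 5 8 5]
Step 6: flows [0=2,3->0,3->1,3->2,3->4] -> levels [6 6 6 4 6]
  -> period-2 cycle (repeats step 4); tank 3 never drops to <=3
Tank 3 never reaches <=3 within 15 steps

Answer: -1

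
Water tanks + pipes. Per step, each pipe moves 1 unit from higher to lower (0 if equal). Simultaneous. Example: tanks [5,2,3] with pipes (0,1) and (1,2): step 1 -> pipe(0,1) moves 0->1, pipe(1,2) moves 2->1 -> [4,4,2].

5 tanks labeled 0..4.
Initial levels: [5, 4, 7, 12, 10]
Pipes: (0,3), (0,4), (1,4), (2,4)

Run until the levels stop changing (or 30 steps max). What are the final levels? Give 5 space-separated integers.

Answer: 7 7 7 8 9

Derivation:
Step 1: flows [3->0,4->0,4->1,4->2] -> levels [7 5 8 11 7]
Step 2: flows [3->0,0=4,4->1,2->4] -> levels [8 6 7 10 7]
Step 3: flows [3->0,0->4,4->1,2=4] -> levels [8 7 7 9 7]
Step 4: flows [3->0,0->4,1=4,2=4] -> levels [8 7 7 8 8]
Step 5: flows [0=3,0=4,4->1,4->2] -> levels [8 8 8 8 6]
Step 6: flows [0=3,0->4,1->4,2->4] -> levels [7 7 7 8 9]
Step 7: flows [3->0,4->0,4->1,4->2] -> levels [9 8 8 7 6]
Step 8: flows [0->3,0->4,1->4,2->4] -> levels [7 7 7 8 9]
  -> period-2 cycle: step 8 state = step 6 state; never stabilizes
  -> state at step 30: (30-6) mod 2 = 0, same as step 6 -> [7 7 7 8 9]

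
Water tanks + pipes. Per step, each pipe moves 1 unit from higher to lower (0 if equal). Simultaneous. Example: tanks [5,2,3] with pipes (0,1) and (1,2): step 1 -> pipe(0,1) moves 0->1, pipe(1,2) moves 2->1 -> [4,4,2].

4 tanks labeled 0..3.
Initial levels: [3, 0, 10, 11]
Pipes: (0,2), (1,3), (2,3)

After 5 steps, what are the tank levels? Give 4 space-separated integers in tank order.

Answer: 6 5 8 5

Derivation:
Step 1: flows [2->0,3->1,3->2] -> levels [4 1 10 9]
Step 2: flows [2->0,3->1,2->3] -> levels [5 2 8 9]
Step 3: flows [2->0,3->1,3->2] -> levels [6 3 8 7]
Step 4: flows [2->0,3->1,2->3] -> levels [7 4 6 7]
Step 5: flows [0->2,3->1,3->2] -> levels [6 5 8 5]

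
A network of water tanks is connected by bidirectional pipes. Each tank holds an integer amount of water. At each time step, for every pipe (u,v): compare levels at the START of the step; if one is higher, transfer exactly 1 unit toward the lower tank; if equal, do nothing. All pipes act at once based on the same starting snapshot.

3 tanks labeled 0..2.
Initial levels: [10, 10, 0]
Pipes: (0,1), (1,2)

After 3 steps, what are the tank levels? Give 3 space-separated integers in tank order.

Answer: 9 8 3

Derivation:
Step 1: flows [0=1,1->2] -> levels [10 9 1]
Step 2: flows [0->1,1->2] -> levels [9 9 2]
Step 3: flows [0=1,1->2] -> levels [9 8 3]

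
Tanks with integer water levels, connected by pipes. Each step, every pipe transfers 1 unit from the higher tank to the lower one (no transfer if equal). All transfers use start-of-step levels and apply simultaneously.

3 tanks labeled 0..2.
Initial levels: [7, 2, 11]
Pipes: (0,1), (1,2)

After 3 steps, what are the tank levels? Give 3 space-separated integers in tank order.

Step 1: flows [0->1,2->1] -> levels [6 4 10]
Step 2: flows [0->1,2->1] -> levels [5 6 9]
Step 3: flows [1->0,2->1] -> levels [6 6 8]

Answer: 6 6 8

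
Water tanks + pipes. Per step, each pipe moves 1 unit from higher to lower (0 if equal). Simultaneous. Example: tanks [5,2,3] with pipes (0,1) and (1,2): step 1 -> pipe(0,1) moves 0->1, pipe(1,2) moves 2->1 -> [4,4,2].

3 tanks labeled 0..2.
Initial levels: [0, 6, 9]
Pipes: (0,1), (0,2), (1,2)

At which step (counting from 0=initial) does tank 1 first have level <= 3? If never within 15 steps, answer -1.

Step 1: flows [1->0,2->0,2->1] -> levels [2 6 7]
Step 2: flows [1->0,2->0,2->1] -> levels [4 6 5]
Step 3: flows [1->0,2->0,1->2] -> levels [6 4 5]
Step 4: flows [0->1,0->2,2->1] -> levels [4 6 5]
  -> period-2 cycle (repeats step 2); tank 1 never drops to <=3
Tank 1 never reaches <=3 within 15 steps

Answer: -1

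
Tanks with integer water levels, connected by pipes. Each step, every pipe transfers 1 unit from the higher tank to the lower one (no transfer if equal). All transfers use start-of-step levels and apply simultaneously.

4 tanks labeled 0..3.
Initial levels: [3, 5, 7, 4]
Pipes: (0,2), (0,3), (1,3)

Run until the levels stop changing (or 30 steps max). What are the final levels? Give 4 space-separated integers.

Step 1: flows [2->0,3->0,1->3] -> levels [5 4 6 4]
Step 2: flows [2->0,0->3,1=3] -> levels [5 4 5 5]
Step 3: flows [0=2,0=3,3->1] -> levels [5 5 5 4]
Step 4: flows [0=2,0->3,1->3] -> levels [4 4 5 6]
Step 5: flows [2->0,3->0,3->1] -> levels [6 5 4 4]
Step 6: flows [0->2,0->3,1->3] -> levels [4 4 5 6]
  -> period-2 cycle: step 6 state = step 4 state; never stabilizes
  -> state at step 30: (30-4) mod 2 = 0, same as step 4 -> [4 4 5 6]

Answer: 4 4 5 6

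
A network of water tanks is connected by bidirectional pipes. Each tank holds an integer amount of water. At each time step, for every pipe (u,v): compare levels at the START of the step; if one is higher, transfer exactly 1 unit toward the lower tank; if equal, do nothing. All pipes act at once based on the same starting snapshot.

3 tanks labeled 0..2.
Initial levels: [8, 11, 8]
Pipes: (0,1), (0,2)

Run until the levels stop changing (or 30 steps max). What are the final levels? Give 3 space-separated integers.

Step 1: flows [1->0,0=2] -> levels [9 10 8]
Step 2: flows [1->0,0->2] -> levels [9 9 9]
Step 3: flows [0=1,0=2] -> levels [9 9 9]
  -> stable (no change)

Answer: 9 9 9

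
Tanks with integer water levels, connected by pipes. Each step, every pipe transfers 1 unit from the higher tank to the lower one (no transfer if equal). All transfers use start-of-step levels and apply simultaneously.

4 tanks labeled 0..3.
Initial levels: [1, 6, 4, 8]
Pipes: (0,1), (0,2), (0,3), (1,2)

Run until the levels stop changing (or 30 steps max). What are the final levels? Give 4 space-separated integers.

Answer: 7 4 4 4

Derivation:
Step 1: flows [1->0,2->0,3->0,1->2] -> levels [4 4 4 7]
Step 2: flows [0=1,0=2,3->0,1=2] -> levels [5 4 4 6]
Step 3: flows [0->1,0->2,3->0,1=2] -> levels [4 5 5 5]
Step 4: flows [1->0,2->0,3->0,1=2] -> levels [7 4 4 4]
Step 5: flows [0->1,0->2,0->3,1=2] -> levels [4 5 5 5]
  -> period-2 cycle: step 5 state = step 3 state; never stabilizes
  -> state at step 30: (30-3) mod 2 = 1, same as step 4 -> [7 4 4 4]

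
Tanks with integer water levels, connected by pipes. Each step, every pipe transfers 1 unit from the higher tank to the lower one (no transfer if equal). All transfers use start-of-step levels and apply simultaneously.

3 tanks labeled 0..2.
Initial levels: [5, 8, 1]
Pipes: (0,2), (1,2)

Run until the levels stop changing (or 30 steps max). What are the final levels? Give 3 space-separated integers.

Answer: 5 5 4

Derivation:
Step 1: flows [0->2,1->2] -> levels [4 7 3]
Step 2: flows [0->2,1->2] -> levels [3 6 5]
Step 3: flows [2->0,1->2] -> levels [4 5 5]
Step 4: flows [2->0,1=2] -> levels [5 5 4]
Step 5: flows [0->2,1->2] -> levels [4 4 6]
Step 6: flows [2->0,2->1] -> levels [5 5 4]
  -> period-2 cycle: step 6 state = step 4 state; never stabilizes
  -> state at step 30: (30-4) mod 2 = 0, same as step 4 -> [5 5 4]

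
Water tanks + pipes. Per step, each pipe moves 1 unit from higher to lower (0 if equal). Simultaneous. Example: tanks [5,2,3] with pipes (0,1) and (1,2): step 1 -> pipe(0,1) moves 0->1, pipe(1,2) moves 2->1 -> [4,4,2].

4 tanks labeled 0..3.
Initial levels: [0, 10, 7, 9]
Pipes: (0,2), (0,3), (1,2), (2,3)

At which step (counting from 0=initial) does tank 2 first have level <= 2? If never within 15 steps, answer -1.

Step 1: flows [2->0,3->0,1->2,3->2] -> levels [2 9 8 7]
Step 2: flows [2->0,3->0,1->2,2->3] -> levels [4 8 7 7]
Step 3: flows [2->0,3->0,1->2,2=3] -> levels [6 7 7 6]
Step 4: flows [2->0,0=3,1=2,2->3] -> levels [7 7 5 7]
Step 5: flows [0->2,0=3,1->2,3->2] -> levels [6 6 8 6]
Step 6: flows [2->0,0=3,2->1,2->3] -> levels [7 7 5 7]
  -> period-2 cycle (repeats step 4); tank 2 never drops to <=2
Tank 2 never reaches <=2 within 15 steps

Answer: -1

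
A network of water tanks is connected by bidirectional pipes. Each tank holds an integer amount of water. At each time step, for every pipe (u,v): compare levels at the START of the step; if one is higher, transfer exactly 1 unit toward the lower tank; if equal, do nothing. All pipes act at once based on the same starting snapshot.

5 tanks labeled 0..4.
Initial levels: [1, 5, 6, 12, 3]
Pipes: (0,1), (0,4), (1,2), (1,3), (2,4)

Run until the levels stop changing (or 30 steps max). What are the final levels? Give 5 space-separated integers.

Step 1: flows [1->0,4->0,2->1,3->1,2->4] -> levels [3 6 4 11 3]
Step 2: flows [1->0,0=4,1->2,3->1,2->4] -> levels [4 5 4 10 4]
Step 3: flows [1->0,0=4,1->2,3->1,2=4] -> levels [5 4 5 9 4]
Step 4: flows [0->1,0->4,2->1,3->1,2->4] -> levels [3 7 3 8 6]
Step 5: flows [1->0,4->0,1->2,3->1,4->2] -> levels [5 6 5 7 4]
Step 6: flows [1->0,0->4,1->2,3->1,2->4] -> levels [5 5 5 6 6]
Step 7: flows [0=1,4->0,1=2,3->1,4->2] -> levels [6 6 6 5 4]
Step 8: flows [0=1,0->4,1=2,1->3,2->4] -> levels [5 5 5 6 6]
  -> period-2 cycle: step 8 state = step 6 state; never stabilizes
  -> state at step 30: (30-6) mod 2 = 0, same as step 6 -> [5 5 5 6 6]

Answer: 5 5 5 6 6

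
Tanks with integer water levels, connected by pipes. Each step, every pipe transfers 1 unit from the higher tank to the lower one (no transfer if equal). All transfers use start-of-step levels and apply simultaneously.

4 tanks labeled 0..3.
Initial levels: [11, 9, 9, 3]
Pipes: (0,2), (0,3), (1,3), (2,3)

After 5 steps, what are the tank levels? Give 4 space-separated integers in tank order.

Step 1: flows [0->2,0->3,1->3,2->3] -> levels [9 8 9 6]
Step 2: flows [0=2,0->3,1->3,2->3] -> levels [8 7 8 9]
Step 3: flows [0=2,3->0,3->1,3->2] -> levels [9 8 9 6]
  -> period-2 cycle: step 3 state = step 1 state
  -> state at step 5: (5-1) mod 2 = 0, same as step 1 -> [9 8 9 6]

Answer: 9 8 9 6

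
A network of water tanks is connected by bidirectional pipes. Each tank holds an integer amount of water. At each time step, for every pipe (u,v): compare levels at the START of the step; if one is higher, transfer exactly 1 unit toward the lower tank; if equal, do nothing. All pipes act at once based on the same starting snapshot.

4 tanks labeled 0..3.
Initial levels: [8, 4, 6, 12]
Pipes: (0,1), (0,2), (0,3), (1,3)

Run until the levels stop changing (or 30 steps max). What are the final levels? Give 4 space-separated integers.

Answer: 6 8 8 8

Derivation:
Step 1: flows [0->1,0->2,3->0,3->1] -> levels [7 6 7 10]
Step 2: flows [0->1,0=2,3->0,3->1] -> levels [7 8 7 8]
Step 3: flows [1->0,0=2,3->0,1=3] -> levels [9 7 7 7]
Step 4: flows [0->1,0->2,0->3,1=3] -> levels [6 8 8 8]
Step 5: flows [1->0,2->0,3->0,1=3] -> levels [9 7 7 7]
  -> period-2 cycle: step 5 state = step 3 state; never stabilizes
  -> state at step 30: (30-3) mod 2 = 1, same as step 4 -> [6 8 8 8]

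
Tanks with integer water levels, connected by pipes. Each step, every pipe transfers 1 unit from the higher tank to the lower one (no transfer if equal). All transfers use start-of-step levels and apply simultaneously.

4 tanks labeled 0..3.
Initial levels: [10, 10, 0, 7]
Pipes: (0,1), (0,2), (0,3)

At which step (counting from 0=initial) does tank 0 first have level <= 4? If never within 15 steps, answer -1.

Step 1: flows [0=1,0->2,0->3] -> levels [8 10 1 8]
Step 2: flows [1->0,0->2,0=3] -> levels [8 9 2 8]
Step 3: flows [1->0,0->2,0=3] -> levels [8 8 3 8]
Step 4: flows [0=1,0->2,0=3] -> levels [7 8 4 8]
Step 5: flows [1->0,0->2,3->0] -> levels [8 7 5 7]
Step 6: flows [0->1,0->2,0->3] -> levels [5 8 6 8]
Step 7: flows [1->0,2->0,3->0] -> levels [8 7 5 7]
  -> period-2 cycle (repeats step 5); tank 0 never drops to <=4
Tank 0 never reaches <=4 within 15 steps

Answer: -1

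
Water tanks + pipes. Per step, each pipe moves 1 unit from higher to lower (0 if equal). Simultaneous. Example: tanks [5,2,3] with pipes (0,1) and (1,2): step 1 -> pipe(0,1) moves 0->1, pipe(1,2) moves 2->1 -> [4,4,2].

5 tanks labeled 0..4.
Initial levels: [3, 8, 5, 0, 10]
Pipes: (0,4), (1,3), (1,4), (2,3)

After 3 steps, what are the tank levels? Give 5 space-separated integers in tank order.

Answer: 6 6 4 4 6

Derivation:
Step 1: flows [4->0,1->3,4->1,2->3] -> levels [4 8 4 2 8]
Step 2: flows [4->0,1->3,1=4,2->3] -> levels [5 7 3 4 7]
Step 3: flows [4->0,1->3,1=4,3->2] -> levels [6 6 4 4 6]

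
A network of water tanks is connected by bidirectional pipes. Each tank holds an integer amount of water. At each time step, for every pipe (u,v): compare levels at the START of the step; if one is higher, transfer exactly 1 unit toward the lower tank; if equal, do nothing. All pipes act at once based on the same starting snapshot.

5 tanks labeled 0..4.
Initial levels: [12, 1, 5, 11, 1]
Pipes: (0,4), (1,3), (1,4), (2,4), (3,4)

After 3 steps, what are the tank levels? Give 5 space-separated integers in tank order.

Answer: 9 6 5 5 5

Derivation:
Step 1: flows [0->4,3->1,1=4,2->4,3->4] -> levels [11 2 4 9 4]
Step 2: flows [0->4,3->1,4->1,2=4,3->4] -> levels [10 4 4 7 5]
Step 3: flows [0->4,3->1,4->1,4->2,3->4] -> levels [9 6 5 5 5]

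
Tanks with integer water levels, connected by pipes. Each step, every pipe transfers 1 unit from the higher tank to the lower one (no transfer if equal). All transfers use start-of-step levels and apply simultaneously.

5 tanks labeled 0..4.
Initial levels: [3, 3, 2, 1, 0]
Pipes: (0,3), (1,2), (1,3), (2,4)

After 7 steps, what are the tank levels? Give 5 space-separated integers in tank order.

Step 1: flows [0->3,1->2,1->3,2->4] -> levels [2 1 2 3 1]
Step 2: flows [3->0,2->1,3->1,2->4] -> levels [3 3 0 1 2]
Step 3: flows [0->3,1->2,1->3,4->2] -> levels [2 1 2 3 1]
  -> period-2 cycle: step 3 state = step 1 state
  -> state at step 7: (7-1) mod 2 = 0, same as step 1 -> [2 1 2 3 1]

Answer: 2 1 2 3 1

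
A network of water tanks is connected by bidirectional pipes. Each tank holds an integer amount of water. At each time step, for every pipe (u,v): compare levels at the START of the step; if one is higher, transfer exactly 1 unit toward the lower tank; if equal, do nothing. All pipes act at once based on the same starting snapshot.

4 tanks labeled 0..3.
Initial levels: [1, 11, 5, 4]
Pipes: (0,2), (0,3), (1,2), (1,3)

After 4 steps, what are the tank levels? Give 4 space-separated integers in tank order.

Answer: 6 7 4 4

Derivation:
Step 1: flows [2->0,3->0,1->2,1->3] -> levels [3 9 5 4]
Step 2: flows [2->0,3->0,1->2,1->3] -> levels [5 7 5 4]
Step 3: flows [0=2,0->3,1->2,1->3] -> levels [4 5 6 6]
Step 4: flows [2->0,3->0,2->1,3->1] -> levels [6 7 4 4]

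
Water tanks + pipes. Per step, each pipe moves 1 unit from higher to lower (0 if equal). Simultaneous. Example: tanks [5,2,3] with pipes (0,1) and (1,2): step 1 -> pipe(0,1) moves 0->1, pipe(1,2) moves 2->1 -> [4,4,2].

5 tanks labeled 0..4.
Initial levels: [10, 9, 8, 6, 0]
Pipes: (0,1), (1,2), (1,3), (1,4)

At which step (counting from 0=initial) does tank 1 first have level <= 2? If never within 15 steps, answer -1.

Answer: -1

Derivation:
Step 1: flows [0->1,1->2,1->3,1->4] -> levels [9 7 9 7 1]
Step 2: flows [0->1,2->1,1=3,1->4] -> levels [8 8 8 7 2]
Step 3: flows [0=1,1=2,1->3,1->4] -> levels [8 6 8 8 3]
Step 4: flows [0->1,2->1,3->1,1->4] -> levels [7 8 7 7 4]
Step 5: flows [1->0,1->2,1->3,1->4] -> levels [8 4 8 8 5]
Step 6: flows [0->1,2->1,3->1,4->1] -> levels [7 8 7 7 4]
  -> period-2 cycle (repeats step 4); tank 1 never drops to <=2
Tank 1 never reaches <=2 within 15 steps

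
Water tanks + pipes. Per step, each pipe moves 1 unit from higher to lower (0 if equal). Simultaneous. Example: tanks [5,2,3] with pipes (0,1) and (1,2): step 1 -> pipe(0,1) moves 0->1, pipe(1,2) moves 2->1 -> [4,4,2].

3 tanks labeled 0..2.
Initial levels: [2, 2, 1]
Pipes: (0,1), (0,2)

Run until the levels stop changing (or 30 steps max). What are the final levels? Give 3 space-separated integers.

Answer: 3 1 1

Derivation:
Step 1: flows [0=1,0->2] -> levels [1 2 2]
Step 2: flows [1->0,2->0] -> levels [3 1 1]
Step 3: flows [0->1,0->2] -> levels [1 2 2]
  -> period-2 cycle: step 3 state = step 1 state; never stabilizes
  -> state at step 30: (30-1) mod 2 = 1, same as step 2 -> [3 1 1]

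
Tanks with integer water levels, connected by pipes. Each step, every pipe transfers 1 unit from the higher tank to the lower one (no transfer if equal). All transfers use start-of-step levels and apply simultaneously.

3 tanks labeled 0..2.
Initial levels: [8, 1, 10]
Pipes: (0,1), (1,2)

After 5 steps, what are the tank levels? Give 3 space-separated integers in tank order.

Step 1: flows [0->1,2->1] -> levels [7 3 9]
Step 2: flows [0->1,2->1] -> levels [6 5 8]
Step 3: flows [0->1,2->1] -> levels [5 7 7]
Step 4: flows [1->0,1=2] -> levels [6 6 7]
Step 5: flows [0=1,2->1] -> levels [6 7 6]

Answer: 6 7 6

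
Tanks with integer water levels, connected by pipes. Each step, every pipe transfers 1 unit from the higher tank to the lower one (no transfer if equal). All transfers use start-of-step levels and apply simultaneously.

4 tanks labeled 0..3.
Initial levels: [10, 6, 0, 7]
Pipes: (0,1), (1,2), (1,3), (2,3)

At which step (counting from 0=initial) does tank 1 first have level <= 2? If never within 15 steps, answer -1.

Step 1: flows [0->1,1->2,3->1,3->2] -> levels [9 7 2 5]
Step 2: flows [0->1,1->2,1->3,3->2] -> levels [8 6 4 5]
Step 3: flows [0->1,1->2,1->3,3->2] -> levels [7 5 6 5]
Step 4: flows [0->1,2->1,1=3,2->3] -> levels [6 7 4 6]
Step 5: flows [1->0,1->2,1->3,3->2] -> levels [7 4 6 6]
Step 6: flows [0->1,2->1,3->1,2=3] -> levels [6 7 5 5]
Step 7: flows [1->0,1->2,1->3,2=3] -> levels [7 4 6 6]
  -> period-2 cycle (repeats step 5); tank 1 never drops to <=2
Tank 1 never reaches <=2 within 15 steps

Answer: -1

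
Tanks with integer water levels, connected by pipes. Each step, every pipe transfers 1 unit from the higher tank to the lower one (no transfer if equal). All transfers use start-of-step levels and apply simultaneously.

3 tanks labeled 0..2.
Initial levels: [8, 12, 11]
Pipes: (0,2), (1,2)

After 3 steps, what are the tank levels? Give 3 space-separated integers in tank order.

Step 1: flows [2->0,1->2] -> levels [9 11 11]
Step 2: flows [2->0,1=2] -> levels [10 11 10]
Step 3: flows [0=2,1->2] -> levels [10 10 11]

Answer: 10 10 11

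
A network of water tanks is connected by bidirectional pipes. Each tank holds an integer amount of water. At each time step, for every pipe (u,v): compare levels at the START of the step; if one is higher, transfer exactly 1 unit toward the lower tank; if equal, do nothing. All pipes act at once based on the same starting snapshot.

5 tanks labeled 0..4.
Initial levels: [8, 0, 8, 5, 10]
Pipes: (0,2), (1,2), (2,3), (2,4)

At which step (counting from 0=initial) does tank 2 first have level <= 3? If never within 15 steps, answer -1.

Step 1: flows [0=2,2->1,2->3,4->2] -> levels [8 1 7 6 9]
Step 2: flows [0->2,2->1,2->3,4->2] -> levels [7 2 7 7 8]
Step 3: flows [0=2,2->1,2=3,4->2] -> levels [7 3 7 7 7]
Step 4: flows [0=2,2->1,2=3,2=4] -> levels [7 4 6 7 7]
Step 5: flows [0->2,2->1,3->2,4->2] -> levels [6 5 8 6 6]
Step 6: flows [2->0,2->1,2->3,2->4] -> levels [7 6 4 7 7]
Step 7: flows [0->2,1->2,3->2,4->2] -> levels [6 5 8 6 6]
  -> period-2 cycle (repeats step 5); tank 2 never drops to <=3
Tank 2 never reaches <=3 within 15 steps

Answer: -1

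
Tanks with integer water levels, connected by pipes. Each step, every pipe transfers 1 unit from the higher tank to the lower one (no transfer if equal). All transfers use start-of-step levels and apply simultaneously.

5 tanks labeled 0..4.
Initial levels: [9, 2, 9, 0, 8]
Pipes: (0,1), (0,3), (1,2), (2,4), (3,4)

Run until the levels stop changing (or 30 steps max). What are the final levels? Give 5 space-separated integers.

Answer: 7 4 7 5 5

Derivation:
Step 1: flows [0->1,0->3,2->1,2->4,4->3] -> levels [7 4 7 2 8]
Step 2: flows [0->1,0->3,2->1,4->2,4->3] -> levels [5 6 7 4 6]
Step 3: flows [1->0,0->3,2->1,2->4,4->3] -> levels [5 6 5 6 6]
Step 4: flows [1->0,3->0,1->2,4->2,3=4] -> levels [7 4 7 5 5]
Step 5: flows [0->1,0->3,2->1,2->4,3=4] -> levels [5 6 5 6 6]
  -> period-2 cycle: step 5 state = step 3 state; never stabilizes
  -> state at step 30: (30-3) mod 2 = 1, same as step 4 -> [7 4 7 5 5]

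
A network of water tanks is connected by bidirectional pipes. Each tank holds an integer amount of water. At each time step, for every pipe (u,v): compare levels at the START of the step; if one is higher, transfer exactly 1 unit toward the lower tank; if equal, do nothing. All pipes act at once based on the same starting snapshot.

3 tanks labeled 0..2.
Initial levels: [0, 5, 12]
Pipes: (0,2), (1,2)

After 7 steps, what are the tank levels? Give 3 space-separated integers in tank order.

Step 1: flows [2->0,2->1] -> levels [1 6 10]
Step 2: flows [2->0,2->1] -> levels [2 7 8]
Step 3: flows [2->0,2->1] -> levels [3 8 6]
Step 4: flows [2->0,1->2] -> levels [4 7 6]
Step 5: flows [2->0,1->2] -> levels [5 6 6]
Step 6: flows [2->0,1=2] -> levels [6 6 5]
Step 7: flows [0->2,1->2] -> levels [5 5 7]

Answer: 5 5 7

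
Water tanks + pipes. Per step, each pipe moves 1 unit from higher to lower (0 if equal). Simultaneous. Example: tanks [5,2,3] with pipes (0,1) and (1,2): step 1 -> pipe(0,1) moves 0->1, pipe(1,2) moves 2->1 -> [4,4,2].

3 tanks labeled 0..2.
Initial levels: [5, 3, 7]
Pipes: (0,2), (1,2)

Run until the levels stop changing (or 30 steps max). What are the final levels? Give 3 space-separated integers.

Answer: 5 5 5

Derivation:
Step 1: flows [2->0,2->1] -> levels [6 4 5]
Step 2: flows [0->2,2->1] -> levels [5 5 5]
Step 3: flows [0=2,1=2] -> levels [5 5 5]
  -> stable (no change)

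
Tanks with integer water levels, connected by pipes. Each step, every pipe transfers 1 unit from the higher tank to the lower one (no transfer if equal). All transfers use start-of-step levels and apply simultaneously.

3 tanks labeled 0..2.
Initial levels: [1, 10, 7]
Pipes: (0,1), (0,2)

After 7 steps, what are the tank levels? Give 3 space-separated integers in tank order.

Step 1: flows [1->0,2->0] -> levels [3 9 6]
Step 2: flows [1->0,2->0] -> levels [5 8 5]
Step 3: flows [1->0,0=2] -> levels [6 7 5]
Step 4: flows [1->0,0->2] -> levels [6 6 6]
Step 5: flows [0=1,0=2] -> levels [6 6 6]
  -> stable; steps 6..7 unchanged -> [6 6 6]

Answer: 6 6 6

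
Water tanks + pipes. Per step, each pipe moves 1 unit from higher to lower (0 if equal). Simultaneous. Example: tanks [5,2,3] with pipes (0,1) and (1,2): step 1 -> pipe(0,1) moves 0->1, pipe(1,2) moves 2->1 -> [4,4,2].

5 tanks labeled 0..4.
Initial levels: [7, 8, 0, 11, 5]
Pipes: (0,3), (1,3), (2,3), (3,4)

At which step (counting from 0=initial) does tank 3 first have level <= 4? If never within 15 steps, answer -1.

Answer: 6

Derivation:
Step 1: flows [3->0,3->1,3->2,3->4] -> levels [8 9 1 7 6]
Step 2: flows [0->3,1->3,3->2,3->4] -> levels [7 8 2 7 7]
Step 3: flows [0=3,1->3,3->2,3=4] -> levels [7 7 3 7 7]
Step 4: flows [0=3,1=3,3->2,3=4] -> levels [7 7 4 6 7]
Step 5: flows [0->3,1->3,3->2,4->3] -> levels [6 6 5 8 6]
Step 6: flows [3->0,3->1,3->2,3->4] -> levels [7 7 6 4 7]
Tank 3 first reaches <=4 at step 6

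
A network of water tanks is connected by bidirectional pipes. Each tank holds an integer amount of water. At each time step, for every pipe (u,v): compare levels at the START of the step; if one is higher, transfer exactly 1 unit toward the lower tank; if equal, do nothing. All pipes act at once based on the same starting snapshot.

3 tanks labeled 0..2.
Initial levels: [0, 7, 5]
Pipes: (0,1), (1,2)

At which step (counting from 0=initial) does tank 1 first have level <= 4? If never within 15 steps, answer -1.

Answer: 3

Derivation:
Step 1: flows [1->0,1->2] -> levels [1 5 6]
Step 2: flows [1->0,2->1] -> levels [2 5 5]
Step 3: flows [1->0,1=2] -> levels [3 4 5]
Tank 1 first reaches <=4 at step 3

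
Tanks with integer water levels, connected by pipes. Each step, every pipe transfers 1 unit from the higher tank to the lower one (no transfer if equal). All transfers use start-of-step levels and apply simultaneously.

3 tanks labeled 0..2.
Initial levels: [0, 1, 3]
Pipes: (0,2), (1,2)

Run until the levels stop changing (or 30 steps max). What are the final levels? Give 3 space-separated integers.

Answer: 1 1 2

Derivation:
Step 1: flows [2->0,2->1] -> levels [1 2 1]
Step 2: flows [0=2,1->2] -> levels [1 1 2]
Step 3: flows [2->0,2->1] -> levels [2 2 0]
Step 4: flows [0->2,1->2] -> levels [1 1 2]
  -> period-2 cycle: step 4 state = step 2 state; never stabilizes
  -> state at step 30: (30-2) mod 2 = 0, same as step 2 -> [1 1 2]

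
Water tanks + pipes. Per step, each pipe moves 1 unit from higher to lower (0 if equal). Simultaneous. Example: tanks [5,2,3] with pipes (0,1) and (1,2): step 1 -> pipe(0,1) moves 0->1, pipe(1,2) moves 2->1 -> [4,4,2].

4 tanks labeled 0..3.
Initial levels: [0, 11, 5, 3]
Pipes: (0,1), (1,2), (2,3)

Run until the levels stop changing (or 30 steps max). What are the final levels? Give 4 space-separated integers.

Answer: 4 5 4 6

Derivation:
Step 1: flows [1->0,1->2,2->3] -> levels [1 9 5 4]
Step 2: flows [1->0,1->2,2->3] -> levels [2 7 5 5]
Step 3: flows [1->0,1->2,2=3] -> levels [3 5 6 5]
Step 4: flows [1->0,2->1,2->3] -> levels [4 5 4 6]
Step 5: flows [1->0,1->2,3->2] -> levels [5 3 6 5]
Step 6: flows [0->1,2->1,2->3] -> levels [4 5 4 6]
  -> period-2 cycle: step 6 state = step 4 state; never stabilizes
  -> state at step 30: (30-4) mod 2 = 0, same as step 4 -> [4 5 4 6]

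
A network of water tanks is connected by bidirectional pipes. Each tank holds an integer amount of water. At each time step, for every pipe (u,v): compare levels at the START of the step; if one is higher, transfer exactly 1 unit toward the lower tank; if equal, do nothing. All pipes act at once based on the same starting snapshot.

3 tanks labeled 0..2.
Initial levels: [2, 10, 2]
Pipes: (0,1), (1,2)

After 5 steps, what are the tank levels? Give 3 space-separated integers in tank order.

Step 1: flows [1->0,1->2] -> levels [3 8 3]
Step 2: flows [1->0,1->2] -> levels [4 6 4]
Step 3: flows [1->0,1->2] -> levels [5 4 5]
Step 4: flows [0->1,2->1] -> levels [4 6 4]
  -> period-2 cycle: step 4 state = step 2 state
  -> state at step 5: (5-2) mod 2 = 1, same as step 3 -> [5 4 5]

Answer: 5 4 5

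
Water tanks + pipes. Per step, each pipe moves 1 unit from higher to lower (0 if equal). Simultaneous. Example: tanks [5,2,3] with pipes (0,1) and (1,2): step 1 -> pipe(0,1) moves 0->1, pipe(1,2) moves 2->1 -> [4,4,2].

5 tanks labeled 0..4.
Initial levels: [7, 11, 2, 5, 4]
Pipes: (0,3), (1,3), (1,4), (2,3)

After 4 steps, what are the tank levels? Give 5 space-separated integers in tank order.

Step 1: flows [0->3,1->3,1->4,3->2] -> levels [6 9 3 6 5]
Step 2: flows [0=3,1->3,1->4,3->2] -> levels [6 7 4 6 6]
Step 3: flows [0=3,1->3,1->4,3->2] -> levels [6 5 5 6 7]
Step 4: flows [0=3,3->1,4->1,3->2] -> levels [6 7 6 4 6]

Answer: 6 7 6 4 6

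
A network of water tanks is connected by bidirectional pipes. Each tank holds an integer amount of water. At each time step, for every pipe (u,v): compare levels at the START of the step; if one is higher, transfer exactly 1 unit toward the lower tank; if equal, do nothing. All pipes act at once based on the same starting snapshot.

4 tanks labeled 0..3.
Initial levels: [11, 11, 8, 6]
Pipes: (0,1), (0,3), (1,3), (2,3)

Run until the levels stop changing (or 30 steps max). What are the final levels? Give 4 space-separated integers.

Step 1: flows [0=1,0->3,1->3,2->3] -> levels [10 10 7 9]
Step 2: flows [0=1,0->3,1->3,3->2] -> levels [9 9 8 10]
Step 3: flows [0=1,3->0,3->1,3->2] -> levels [10 10 9 7]
Step 4: flows [0=1,0->3,1->3,2->3] -> levels [9 9 8 10]
  -> period-2 cycle: step 4 state = step 2 state; never stabilizes
  -> state at step 30: (30-2) mod 2 = 0, same as step 2 -> [9 9 8 10]

Answer: 9 9 8 10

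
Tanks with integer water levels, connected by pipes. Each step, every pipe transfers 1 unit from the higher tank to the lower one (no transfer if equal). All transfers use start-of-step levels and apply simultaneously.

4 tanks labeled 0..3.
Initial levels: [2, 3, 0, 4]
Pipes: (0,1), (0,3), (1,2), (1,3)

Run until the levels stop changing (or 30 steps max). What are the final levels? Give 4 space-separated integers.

Step 1: flows [1->0,3->0,1->2,3->1] -> levels [4 2 1 2]
Step 2: flows [0->1,0->3,1->2,1=3] -> levels [2 2 2 3]
Step 3: flows [0=1,3->0,1=2,3->1] -> levels [3 3 2 1]
Step 4: flows [0=1,0->3,1->2,1->3] -> levels [2 1 3 3]
Step 5: flows [0->1,3->0,2->1,3->1] -> levels [2 4 2 1]
Step 6: flows [1->0,0->3,1->2,1->3] -> levels [2 1 3 3]
  -> period-2 cycle: step 6 state = step 4 state; never stabilizes
  -> state at step 30: (30-4) mod 2 = 0, same as step 4 -> [2 1 3 3]

Answer: 2 1 3 3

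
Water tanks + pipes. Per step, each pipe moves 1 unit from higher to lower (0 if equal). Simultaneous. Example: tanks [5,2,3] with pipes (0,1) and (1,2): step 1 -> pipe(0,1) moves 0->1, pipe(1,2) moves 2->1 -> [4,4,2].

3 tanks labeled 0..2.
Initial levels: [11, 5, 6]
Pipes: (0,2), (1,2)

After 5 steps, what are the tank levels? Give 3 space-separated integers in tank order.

Step 1: flows [0->2,2->1] -> levels [10 6 6]
Step 2: flows [0->2,1=2] -> levels [9 6 7]
Step 3: flows [0->2,2->1] -> levels [8 7 7]
Step 4: flows [0->2,1=2] -> levels [7 7 8]
Step 5: flows [2->0,2->1] -> levels [8 8 6]

Answer: 8 8 6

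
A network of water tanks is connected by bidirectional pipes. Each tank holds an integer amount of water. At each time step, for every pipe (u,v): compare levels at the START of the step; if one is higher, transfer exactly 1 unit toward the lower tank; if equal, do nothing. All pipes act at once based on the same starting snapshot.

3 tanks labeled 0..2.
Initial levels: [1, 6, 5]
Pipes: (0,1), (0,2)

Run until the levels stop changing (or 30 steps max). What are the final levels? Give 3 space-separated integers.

Step 1: flows [1->0,2->0] -> levels [3 5 4]
Step 2: flows [1->0,2->0] -> levels [5 4 3]
Step 3: flows [0->1,0->2] -> levels [3 5 4]
  -> period-2 cycle: step 3 state = step 1 state; never stabilizes
  -> state at step 30: (30-1) mod 2 = 1, same as step 2 -> [5 4 3]

Answer: 5 4 3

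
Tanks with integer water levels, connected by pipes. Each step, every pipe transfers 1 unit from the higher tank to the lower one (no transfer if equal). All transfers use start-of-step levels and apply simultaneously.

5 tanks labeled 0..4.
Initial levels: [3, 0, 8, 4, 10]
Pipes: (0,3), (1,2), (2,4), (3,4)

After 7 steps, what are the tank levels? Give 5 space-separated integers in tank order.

Step 1: flows [3->0,2->1,4->2,4->3] -> levels [4 1 8 4 8]
Step 2: flows [0=3,2->1,2=4,4->3] -> levels [4 2 7 5 7]
Step 3: flows [3->0,2->1,2=4,4->3] -> levels [5 3 6 5 6]
Step 4: flows [0=3,2->1,2=4,4->3] -> levels [5 4 5 6 5]
Step 5: flows [3->0,2->1,2=4,3->4] -> levels [6 5 4 4 6]
Step 6: flows [0->3,1->2,4->2,4->3] -> levels [5 4 6 6 4]
Step 7: flows [3->0,2->1,2->4,3->4] -> levels [6 5 4 4 6]

Answer: 6 5 4 4 6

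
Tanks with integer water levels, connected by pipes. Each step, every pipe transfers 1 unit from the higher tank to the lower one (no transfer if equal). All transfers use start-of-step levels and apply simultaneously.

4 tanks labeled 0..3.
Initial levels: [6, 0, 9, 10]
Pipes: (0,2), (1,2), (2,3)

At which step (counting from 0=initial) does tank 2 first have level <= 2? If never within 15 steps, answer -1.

Answer: -1

Derivation:
Step 1: flows [2->0,2->1,3->2] -> levels [7 1 8 9]
Step 2: flows [2->0,2->1,3->2] -> levels [8 2 7 8]
Step 3: flows [0->2,2->1,3->2] -> levels [7 3 8 7]
Step 4: flows [2->0,2->1,2->3] -> levels [8 4 5 8]
Step 5: flows [0->2,2->1,3->2] -> levels [7 5 6 7]
Step 6: flows [0->2,2->1,3->2] -> levels [6 6 7 6]
Step 7: flows [2->0,2->1,2->3] -> levels [7 7 4 7]
Step 8: flows [0->2,1->2,3->2] -> levels [6 6 7 6]
  -> period-2 cycle (repeats step 6); tank 2 never drops to <=2
Tank 2 never reaches <=2 within 15 steps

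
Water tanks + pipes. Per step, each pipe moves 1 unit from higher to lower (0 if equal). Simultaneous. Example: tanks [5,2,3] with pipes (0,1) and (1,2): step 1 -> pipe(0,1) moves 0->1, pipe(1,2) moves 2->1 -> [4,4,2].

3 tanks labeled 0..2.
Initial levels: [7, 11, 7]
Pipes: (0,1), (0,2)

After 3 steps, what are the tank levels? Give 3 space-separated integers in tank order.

Answer: 9 8 8

Derivation:
Step 1: flows [1->0,0=2] -> levels [8 10 7]
Step 2: flows [1->0,0->2] -> levels [8 9 8]
Step 3: flows [1->0,0=2] -> levels [9 8 8]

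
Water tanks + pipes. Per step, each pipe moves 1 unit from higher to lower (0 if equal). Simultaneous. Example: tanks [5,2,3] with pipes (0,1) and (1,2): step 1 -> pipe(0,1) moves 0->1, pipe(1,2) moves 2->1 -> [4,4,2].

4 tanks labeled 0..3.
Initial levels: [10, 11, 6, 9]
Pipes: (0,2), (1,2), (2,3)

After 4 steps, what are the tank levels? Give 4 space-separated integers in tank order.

Answer: 9 9 9 9

Derivation:
Step 1: flows [0->2,1->2,3->2] -> levels [9 10 9 8]
Step 2: flows [0=2,1->2,2->3] -> levels [9 9 9 9]
Step 3: flows [0=2,1=2,2=3] -> levels [9 9 9 9]
  -> stable; steps 4..4 unchanged -> [9 9 9 9]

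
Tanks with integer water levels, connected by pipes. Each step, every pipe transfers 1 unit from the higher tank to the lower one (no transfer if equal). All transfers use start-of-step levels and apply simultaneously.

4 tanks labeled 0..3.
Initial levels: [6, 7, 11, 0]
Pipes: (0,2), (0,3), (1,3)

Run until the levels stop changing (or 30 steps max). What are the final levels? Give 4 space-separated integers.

Step 1: flows [2->0,0->3,1->3] -> levels [6 6 10 2]
Step 2: flows [2->0,0->3,1->3] -> levels [6 5 9 4]
Step 3: flows [2->0,0->3,1->3] -> levels [6 4 8 6]
Step 4: flows [2->0,0=3,3->1] -> levels [7 5 7 5]
Step 5: flows [0=2,0->3,1=3] -> levels [6 5 7 6]
Step 6: flows [2->0,0=3,3->1] -> levels [7 6 6 5]
Step 7: flows [0->2,0->3,1->3] -> levels [5 5 7 7]
Step 8: flows [2->0,3->0,3->1] -> levels [7 6 6 5]
  -> period-2 cycle: step 8 state = step 6 state; never stabilizes
  -> state at step 30: (30-6) mod 2 = 0, same as step 6 -> [7 6 6 5]

Answer: 7 6 6 5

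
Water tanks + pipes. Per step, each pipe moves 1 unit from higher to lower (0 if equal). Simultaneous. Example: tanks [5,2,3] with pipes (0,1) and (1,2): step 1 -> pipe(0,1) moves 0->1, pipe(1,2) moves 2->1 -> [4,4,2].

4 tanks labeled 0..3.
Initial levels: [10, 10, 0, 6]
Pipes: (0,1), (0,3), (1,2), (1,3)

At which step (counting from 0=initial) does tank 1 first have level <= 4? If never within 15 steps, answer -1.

Step 1: flows [0=1,0->3,1->2,1->3] -> levels [9 8 1 8]
Step 2: flows [0->1,0->3,1->2,1=3] -> levels [7 8 2 9]
Step 3: flows [1->0,3->0,1->2,3->1] -> levels [9 7 3 7]
Step 4: flows [0->1,0->3,1->2,1=3] -> levels [7 7 4 8]
Step 5: flows [0=1,3->0,1->2,3->1] -> levels [8 7 5 6]
Step 6: flows [0->1,0->3,1->2,1->3] -> levels [6 6 6 8]
Step 7: flows [0=1,3->0,1=2,3->1] -> levels [7 7 6 6]
Step 8: flows [0=1,0->3,1->2,1->3] -> levels [6 5 7 8]
Step 9: flows [0->1,3->0,2->1,3->1] -> levels [6 8 6 6]
Step 10: flows [1->0,0=3,1->2,1->3] -> levels [7 5 7 7]
Step 11: flows [0->1,0=3,2->1,3->1] -> levels [6 8 6 6]
  -> period-2 cycle (repeats step 9); tank 1 never drops to <=4
Tank 1 never reaches <=4 within 15 steps

Answer: -1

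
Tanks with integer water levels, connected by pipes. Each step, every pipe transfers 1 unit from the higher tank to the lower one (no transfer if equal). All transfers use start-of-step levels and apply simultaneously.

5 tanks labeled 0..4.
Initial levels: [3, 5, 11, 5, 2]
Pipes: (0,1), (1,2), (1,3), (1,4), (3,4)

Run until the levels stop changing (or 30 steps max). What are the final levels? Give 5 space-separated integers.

Step 1: flows [1->0,2->1,1=3,1->4,3->4] -> levels [4 4 10 4 4]
Step 2: flows [0=1,2->1,1=3,1=4,3=4] -> levels [4 5 9 4 4]
Step 3: flows [1->0,2->1,1->3,1->4,3=4] -> levels [5 3 8 5 5]
Step 4: flows [0->1,2->1,3->1,4->1,3=4] -> levels [4 7 7 4 4]
Step 5: flows [1->0,1=2,1->3,1->4,3=4] -> levels [5 4 7 5 5]
Step 6: flows [0->1,2->1,3->1,4->1,3=4] -> levels [4 8 6 4 4]
Step 7: flows [1->0,1->2,1->3,1->4,3=4] -> levels [5 4 7 5 5]
  -> period-2 cycle: step 7 state = step 5 state; never stabilizes
  -> state at step 30: (30-5) mod 2 = 1, same as step 6 -> [4 8 6 4 4]

Answer: 4 8 6 4 4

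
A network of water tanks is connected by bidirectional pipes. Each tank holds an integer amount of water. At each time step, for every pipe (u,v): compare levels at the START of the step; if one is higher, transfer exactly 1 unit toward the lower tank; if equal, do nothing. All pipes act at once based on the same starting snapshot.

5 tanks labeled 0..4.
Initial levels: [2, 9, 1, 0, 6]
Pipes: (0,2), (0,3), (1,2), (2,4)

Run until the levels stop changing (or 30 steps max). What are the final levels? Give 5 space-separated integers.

Step 1: flows [0->2,0->3,1->2,4->2] -> levels [0 8 4 1 5]
Step 2: flows [2->0,3->0,1->2,4->2] -> levels [2 7 5 0 4]
Step 3: flows [2->0,0->3,1->2,2->4] -> levels [2 6 4 1 5]
Step 4: flows [2->0,0->3,1->2,4->2] -> levels [2 5 5 2 4]
Step 5: flows [2->0,0=3,1=2,2->4] -> levels [3 5 3 2 5]
Step 6: flows [0=2,0->3,1->2,4->2] -> levels [2 4 5 3 4]
Step 7: flows [2->0,3->0,2->1,2->4] -> levels [4 5 2 2 5]
Step 8: flows [0->2,0->3,1->2,4->2] -> levels [2 4 5 3 4]
  -> period-2 cycle: step 8 state = step 6 state; never stabilizes
  -> state at step 30: (30-6) mod 2 = 0, same as step 6 -> [2 4 5 3 4]

Answer: 2 4 5 3 4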